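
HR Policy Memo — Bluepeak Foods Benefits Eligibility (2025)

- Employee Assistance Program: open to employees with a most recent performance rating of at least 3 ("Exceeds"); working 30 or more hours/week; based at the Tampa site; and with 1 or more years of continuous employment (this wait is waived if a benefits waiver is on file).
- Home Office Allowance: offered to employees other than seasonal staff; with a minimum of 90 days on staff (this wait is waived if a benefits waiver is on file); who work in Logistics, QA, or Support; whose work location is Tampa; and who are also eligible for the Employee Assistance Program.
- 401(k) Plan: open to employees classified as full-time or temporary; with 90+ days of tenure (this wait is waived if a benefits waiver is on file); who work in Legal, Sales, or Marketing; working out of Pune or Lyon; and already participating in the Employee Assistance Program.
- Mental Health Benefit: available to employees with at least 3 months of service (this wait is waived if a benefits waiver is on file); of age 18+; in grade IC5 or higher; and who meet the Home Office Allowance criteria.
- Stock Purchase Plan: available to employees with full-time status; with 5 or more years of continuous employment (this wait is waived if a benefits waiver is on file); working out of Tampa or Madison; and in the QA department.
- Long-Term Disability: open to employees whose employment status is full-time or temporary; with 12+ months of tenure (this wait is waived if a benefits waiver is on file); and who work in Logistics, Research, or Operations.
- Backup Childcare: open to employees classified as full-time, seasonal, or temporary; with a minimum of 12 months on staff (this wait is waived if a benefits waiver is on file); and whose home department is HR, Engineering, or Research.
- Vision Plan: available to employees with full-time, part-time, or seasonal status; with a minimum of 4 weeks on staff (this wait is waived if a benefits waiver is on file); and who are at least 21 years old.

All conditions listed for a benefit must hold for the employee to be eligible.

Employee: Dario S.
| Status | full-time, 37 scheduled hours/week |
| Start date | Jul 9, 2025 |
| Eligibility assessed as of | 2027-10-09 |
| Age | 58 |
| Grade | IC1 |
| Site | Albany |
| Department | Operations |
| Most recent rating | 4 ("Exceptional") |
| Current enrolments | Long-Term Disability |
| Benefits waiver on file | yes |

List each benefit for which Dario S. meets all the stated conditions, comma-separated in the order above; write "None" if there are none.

Service from Jul 9, 2025 to 2027-10-09: 822 days.
Employee Assistance Program — rating 4 ≥ 3 ✓; 37 hrs/wk ≥ 30 ✓; site Albany ✗ (not Tampa) → not eligible.
Home Office Allowance — status full-time ✓ (not excluded); benefits waiver on file ✓; dept Operations ✗ → not eligible.
401(k) Plan — status full-time ✓; benefits waiver on file ✓; dept Operations ✗ → not eligible.
Mental Health Benefit — benefits waiver on file ✓; age 58 ≥ 18 ✓; grade IC1 < IC5 ✗ → not eligible.
Stock Purchase Plan — status full-time ✓; benefits waiver on file ✓; site Albany ✗ (not Tampa or Madison) → not eligible.
Long-Term Disability — status full-time ✓; benefits waiver on file ✓; dept Operations ✓ → eligible.
Backup Childcare — status full-time ✓; benefits waiver on file ✓; dept Operations ✗ → not eligible.
Vision Plan — status full-time ✓; benefits waiver on file ✓; age 58 ≥ 21 ✓ → eligible.

Long-Term Disability, Vision Plan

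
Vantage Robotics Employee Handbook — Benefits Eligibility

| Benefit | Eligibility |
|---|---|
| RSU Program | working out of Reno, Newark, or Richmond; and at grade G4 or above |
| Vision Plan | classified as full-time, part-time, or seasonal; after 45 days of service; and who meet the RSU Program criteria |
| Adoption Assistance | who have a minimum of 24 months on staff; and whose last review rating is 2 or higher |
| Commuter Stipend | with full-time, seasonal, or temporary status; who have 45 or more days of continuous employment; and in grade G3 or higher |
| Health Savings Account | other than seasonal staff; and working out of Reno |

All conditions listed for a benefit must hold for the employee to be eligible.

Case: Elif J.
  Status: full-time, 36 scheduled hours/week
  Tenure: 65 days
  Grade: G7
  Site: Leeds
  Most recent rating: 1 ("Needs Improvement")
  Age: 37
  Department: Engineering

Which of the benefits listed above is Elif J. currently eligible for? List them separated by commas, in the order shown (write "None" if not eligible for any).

Commuter Stipend

RSU Program — site Leeds ✗ (not Reno, Newark, or Richmond) → not eligible.
Vision Plan — status full-time ✓; service 65 days ≥ 45 days ✓; not eligible for RSU Program ✗ → not eligible.
Adoption Assistance — service 65 days < 24 months (≈720 days) ✗ → not eligible.
Commuter Stipend — status full-time ✓; service 65 days ≥ 45 days ✓; grade G7 ≥ G3 ✓ → eligible.
Health Savings Account — status full-time ✓ (not excluded); site Leeds ✗ (not Reno) → not eligible.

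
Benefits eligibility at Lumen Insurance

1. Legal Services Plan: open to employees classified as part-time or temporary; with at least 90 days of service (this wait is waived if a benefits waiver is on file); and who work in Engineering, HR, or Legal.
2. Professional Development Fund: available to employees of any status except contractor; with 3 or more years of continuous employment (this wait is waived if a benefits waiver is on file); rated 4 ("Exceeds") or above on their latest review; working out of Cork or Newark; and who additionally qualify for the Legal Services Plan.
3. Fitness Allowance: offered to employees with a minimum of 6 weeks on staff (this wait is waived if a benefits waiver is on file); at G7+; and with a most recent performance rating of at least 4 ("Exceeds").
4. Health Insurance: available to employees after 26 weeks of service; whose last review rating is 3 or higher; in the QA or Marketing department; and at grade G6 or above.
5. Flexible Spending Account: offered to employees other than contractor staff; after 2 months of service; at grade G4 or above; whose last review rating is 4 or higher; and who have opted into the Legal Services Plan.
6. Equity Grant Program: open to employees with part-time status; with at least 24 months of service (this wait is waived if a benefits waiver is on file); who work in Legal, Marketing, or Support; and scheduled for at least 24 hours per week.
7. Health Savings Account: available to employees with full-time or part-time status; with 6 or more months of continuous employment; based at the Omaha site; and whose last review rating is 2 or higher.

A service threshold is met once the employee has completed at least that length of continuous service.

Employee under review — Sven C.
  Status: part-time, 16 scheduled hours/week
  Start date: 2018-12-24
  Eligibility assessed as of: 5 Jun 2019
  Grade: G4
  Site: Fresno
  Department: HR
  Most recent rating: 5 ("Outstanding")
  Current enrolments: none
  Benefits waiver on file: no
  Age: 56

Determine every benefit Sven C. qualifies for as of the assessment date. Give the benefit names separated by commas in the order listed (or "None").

Service from 2018-12-24 to 5 Jun 2019: 163 days.
Legal Services Plan — status part-time ✓; no waiver, service 163 days ≥ 90 days ✓; dept HR ✓ → eligible.
Professional Development Fund — status part-time ✓ (not excluded); no waiver, service 163 days < 3 years (≈1095 days) ✗ → not eligible.
Fitness Allowance — no waiver, service 163 days ≥ 6 weeks (≈42 days) ✓; grade G4 < G7 ✗ → not eligible.
Health Insurance — service 163 days < 26 weeks (≈182 days) ✗ → not eligible.
Flexible Spending Account — status part-time ✓ (not excluded); service 163 days ≥ 2 months (≈60 days) ✓; grade G4 ≥ G4 ✓; rating 5 ≥ 4 ✓; not enrolled in Legal Services Plan ✗ → not eligible.
Equity Grant Program — status part-time ✓; no waiver, service 163 days < 24 months (≈720 days) ✗ → not eligible.
Health Savings Account — status part-time ✓; service 163 days < 6 months (≈180 days) ✗ → not eligible.

Legal Services Plan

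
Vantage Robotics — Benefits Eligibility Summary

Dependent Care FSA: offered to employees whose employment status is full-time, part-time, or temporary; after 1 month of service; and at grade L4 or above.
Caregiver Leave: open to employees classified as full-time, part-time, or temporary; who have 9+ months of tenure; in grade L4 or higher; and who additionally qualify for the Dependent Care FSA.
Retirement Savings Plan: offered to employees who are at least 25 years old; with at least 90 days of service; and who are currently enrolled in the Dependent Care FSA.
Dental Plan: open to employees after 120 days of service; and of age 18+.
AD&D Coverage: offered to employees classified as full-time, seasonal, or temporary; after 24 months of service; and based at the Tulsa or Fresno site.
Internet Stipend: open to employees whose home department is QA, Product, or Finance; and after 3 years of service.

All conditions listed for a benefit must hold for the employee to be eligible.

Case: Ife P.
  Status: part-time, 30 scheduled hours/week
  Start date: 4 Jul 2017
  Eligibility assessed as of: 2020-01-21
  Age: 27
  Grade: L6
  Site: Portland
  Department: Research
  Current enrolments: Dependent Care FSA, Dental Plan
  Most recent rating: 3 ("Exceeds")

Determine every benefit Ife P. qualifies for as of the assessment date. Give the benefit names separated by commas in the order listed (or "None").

Service from 4 Jul 2017 to 2020-01-21: 931 days.
Dependent Care FSA — status part-time ✓; service 931 days ≥ 1 month (≈30 days) ✓; grade L6 ≥ L4 ✓ → eligible.
Caregiver Leave — status part-time ✓; service 931 days ≥ 9 months (≈270 days) ✓; grade L6 ≥ L4 ✓; eligible for Dependent Care FSA ✓ → eligible.
Retirement Savings Plan — age 27 ≥ 25 ✓; service 931 days ≥ 90 days ✓; enrolled in Dependent Care FSA ✓ → eligible.
Dental Plan — service 931 days ≥ 120 days ✓; age 27 ≥ 18 ✓ → eligible.
AD&D Coverage — status part-time ✗ (requires full-time, seasonal, or temporary) → not eligible.
Internet Stipend — dept Research ✗ → not eligible.

Dependent Care FSA, Caregiver Leave, Retirement Savings Plan, Dental Plan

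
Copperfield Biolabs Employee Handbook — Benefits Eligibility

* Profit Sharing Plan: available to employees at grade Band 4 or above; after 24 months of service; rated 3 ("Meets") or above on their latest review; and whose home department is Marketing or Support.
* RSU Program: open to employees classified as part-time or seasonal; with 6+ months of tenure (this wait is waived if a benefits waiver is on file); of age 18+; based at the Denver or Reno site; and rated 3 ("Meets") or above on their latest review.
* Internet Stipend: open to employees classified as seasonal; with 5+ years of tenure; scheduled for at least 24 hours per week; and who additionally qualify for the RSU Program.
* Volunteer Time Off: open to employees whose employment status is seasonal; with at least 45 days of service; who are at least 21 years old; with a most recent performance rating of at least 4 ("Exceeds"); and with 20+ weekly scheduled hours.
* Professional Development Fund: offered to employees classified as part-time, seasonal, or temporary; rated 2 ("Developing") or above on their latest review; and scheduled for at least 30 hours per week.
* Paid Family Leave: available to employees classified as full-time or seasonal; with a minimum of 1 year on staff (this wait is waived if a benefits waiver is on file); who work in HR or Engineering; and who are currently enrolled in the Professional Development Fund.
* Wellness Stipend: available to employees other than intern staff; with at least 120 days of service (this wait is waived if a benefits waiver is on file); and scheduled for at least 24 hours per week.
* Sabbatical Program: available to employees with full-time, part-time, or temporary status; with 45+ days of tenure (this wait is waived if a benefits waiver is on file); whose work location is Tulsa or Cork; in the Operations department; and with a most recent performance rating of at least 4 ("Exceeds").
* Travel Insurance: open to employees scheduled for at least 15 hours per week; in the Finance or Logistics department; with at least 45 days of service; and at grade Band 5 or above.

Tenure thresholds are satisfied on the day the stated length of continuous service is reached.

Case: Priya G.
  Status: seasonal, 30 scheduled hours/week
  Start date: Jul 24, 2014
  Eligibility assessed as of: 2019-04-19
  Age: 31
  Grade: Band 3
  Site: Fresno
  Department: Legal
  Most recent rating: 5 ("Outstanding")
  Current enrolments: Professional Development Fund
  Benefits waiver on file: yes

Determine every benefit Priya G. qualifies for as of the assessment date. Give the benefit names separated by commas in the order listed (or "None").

Service from Jul 24, 2014 to 2019-04-19: 1730 days.
Profit Sharing Plan — grade Band 3 < Band 4 ✗ → not eligible.
RSU Program — status seasonal ✓; benefits waiver on file ✓; age 31 ≥ 18 ✓; site Fresno ✗ (not Denver or Reno) → not eligible.
Internet Stipend — status seasonal ✓; service 1730 days < 5 years (≈1825 days) ✗ → not eligible.
Volunteer Time Off — status seasonal ✓; service 1730 days ≥ 45 days ✓; age 31 ≥ 21 ✓; rating 5 ≥ 4 ✓; 30 hrs/wk ≥ 20 ✓ → eligible.
Professional Development Fund — status seasonal ✓; rating 5 ≥ 2 ✓; 30 hrs/wk ≥ 30 ✓ → eligible.
Paid Family Leave — status seasonal ✓; benefits waiver on file ✓; dept Legal ✗ → not eligible.
Wellness Stipend — status seasonal ✓ (not excluded); benefits waiver on file ✓; 30 hrs/wk ≥ 24 ✓ → eligible.
Sabbatical Program — status seasonal ✗ (requires full-time, part-time, or temporary) → not eligible.
Travel Insurance — 30 hrs/wk ≥ 15 ✓; dept Legal ✗ → not eligible.

Volunteer Time Off, Professional Development Fund, Wellness Stipend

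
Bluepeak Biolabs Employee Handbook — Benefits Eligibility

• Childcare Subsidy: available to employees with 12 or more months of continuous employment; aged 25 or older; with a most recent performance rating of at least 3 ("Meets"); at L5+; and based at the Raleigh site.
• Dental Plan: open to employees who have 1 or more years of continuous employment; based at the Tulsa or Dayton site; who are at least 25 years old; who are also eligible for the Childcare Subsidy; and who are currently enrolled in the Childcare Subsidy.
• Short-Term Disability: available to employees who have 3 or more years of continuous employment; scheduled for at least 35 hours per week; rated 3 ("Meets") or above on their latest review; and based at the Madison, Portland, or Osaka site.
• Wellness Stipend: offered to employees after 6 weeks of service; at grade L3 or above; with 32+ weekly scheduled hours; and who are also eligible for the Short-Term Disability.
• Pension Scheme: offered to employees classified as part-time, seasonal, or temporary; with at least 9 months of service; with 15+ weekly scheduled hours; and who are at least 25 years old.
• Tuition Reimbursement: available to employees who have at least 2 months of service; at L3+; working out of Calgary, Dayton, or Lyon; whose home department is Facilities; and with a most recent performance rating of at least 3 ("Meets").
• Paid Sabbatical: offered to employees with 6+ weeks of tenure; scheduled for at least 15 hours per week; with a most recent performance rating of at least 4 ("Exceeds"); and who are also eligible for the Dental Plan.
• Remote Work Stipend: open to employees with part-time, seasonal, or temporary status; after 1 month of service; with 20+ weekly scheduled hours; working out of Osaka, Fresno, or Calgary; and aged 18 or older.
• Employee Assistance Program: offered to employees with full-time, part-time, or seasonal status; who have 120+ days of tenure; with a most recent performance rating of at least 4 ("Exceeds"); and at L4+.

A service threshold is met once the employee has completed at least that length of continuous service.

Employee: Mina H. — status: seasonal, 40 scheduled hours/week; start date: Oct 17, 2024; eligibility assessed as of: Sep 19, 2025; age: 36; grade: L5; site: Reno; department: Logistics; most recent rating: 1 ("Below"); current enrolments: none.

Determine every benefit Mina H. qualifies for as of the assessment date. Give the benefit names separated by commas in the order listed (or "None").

Pension Scheme

Service from Oct 17, 2024 to Sep 19, 2025: 337 days.
Childcare Subsidy — service 337 days < 12 months (≈360 days) ✗ → not eligible.
Dental Plan — service 337 days < 1 year (≈365 days) ✗ → not eligible.
Short-Term Disability — service 337 days < 3 years (≈1095 days) ✗ → not eligible.
Wellness Stipend — service 337 days ≥ 6 weeks (≈42 days) ✓; grade L5 ≥ L3 ✓; 40 hrs/wk ≥ 32 ✓; not eligible for Short-Term Disability ✗ → not eligible.
Pension Scheme — status seasonal ✓; service 337 days ≥ 9 months (≈270 days) ✓; 40 hrs/wk ≥ 15 ✓; age 36 ≥ 25 ✓ → eligible.
Tuition Reimbursement — service 337 days ≥ 2 months (≈60 days) ✓; grade L5 ≥ L3 ✓; site Reno ✗ (not Calgary, Dayton, or Lyon) → not eligible.
Paid Sabbatical — service 337 days ≥ 6 weeks (≈42 days) ✓; 40 hrs/wk ≥ 15 ✓; rating 1 < 4 ✗ → not eligible.
Remote Work Stipend — status seasonal ✓; service 337 days ≥ 1 month (≈30 days) ✓; 40 hrs/wk ≥ 20 ✓; site Reno ✗ (not Osaka, Fresno, or Calgary) → not eligible.
Employee Assistance Program — status seasonal ✓; service 337 days ≥ 120 days ✓; rating 1 < 4 ✗ → not eligible.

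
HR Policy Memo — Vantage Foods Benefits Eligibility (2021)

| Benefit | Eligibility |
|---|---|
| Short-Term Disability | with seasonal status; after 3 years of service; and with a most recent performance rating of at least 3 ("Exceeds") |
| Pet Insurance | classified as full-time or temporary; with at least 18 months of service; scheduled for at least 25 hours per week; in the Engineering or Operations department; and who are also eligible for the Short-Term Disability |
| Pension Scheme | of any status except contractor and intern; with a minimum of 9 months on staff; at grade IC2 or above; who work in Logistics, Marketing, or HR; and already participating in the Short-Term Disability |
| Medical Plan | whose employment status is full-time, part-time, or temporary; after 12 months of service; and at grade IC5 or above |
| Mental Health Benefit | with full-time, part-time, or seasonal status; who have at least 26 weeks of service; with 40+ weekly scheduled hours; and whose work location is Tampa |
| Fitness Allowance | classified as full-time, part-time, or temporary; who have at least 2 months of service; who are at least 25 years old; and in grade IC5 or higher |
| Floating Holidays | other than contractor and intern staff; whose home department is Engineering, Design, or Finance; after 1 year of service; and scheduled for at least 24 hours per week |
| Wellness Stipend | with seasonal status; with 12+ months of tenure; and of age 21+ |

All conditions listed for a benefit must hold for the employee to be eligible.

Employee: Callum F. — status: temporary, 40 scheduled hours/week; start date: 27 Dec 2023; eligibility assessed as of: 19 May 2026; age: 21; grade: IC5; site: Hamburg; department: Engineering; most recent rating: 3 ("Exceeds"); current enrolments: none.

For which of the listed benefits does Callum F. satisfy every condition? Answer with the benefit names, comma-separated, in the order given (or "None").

Medical Plan, Floating Holidays

Service from 27 Dec 2023 to 19 May 2026: 874 days.
Short-Term Disability — status temporary ✗ (requires seasonal) → not eligible.
Pet Insurance — status temporary ✓; service 874 days ≥ 18 months (≈540 days) ✓; 40 hrs/wk ≥ 25 ✓; dept Engineering ✓; not eligible for Short-Term Disability ✗ → not eligible.
Pension Scheme — status temporary ✓ (not excluded); service 874 days ≥ 9 months (≈270 days) ✓; grade IC5 ≥ IC2 ✓; dept Engineering ✗ → not eligible.
Medical Plan — status temporary ✓; service 874 days ≥ 12 months (≈360 days) ✓; grade IC5 ≥ IC5 ✓ → eligible.
Mental Health Benefit — status temporary ✗ (requires full-time, part-time, or seasonal) → not eligible.
Fitness Allowance — status temporary ✓; service 874 days ≥ 2 months (≈60 days) ✓; age 21 < 25 ✗ → not eligible.
Floating Holidays — status temporary ✓ (not excluded); dept Engineering ✓; service 874 days ≥ 1 year (≈365 days) ✓; 40 hrs/wk ≥ 24 ✓ → eligible.
Wellness Stipend — status temporary ✗ (requires seasonal) → not eligible.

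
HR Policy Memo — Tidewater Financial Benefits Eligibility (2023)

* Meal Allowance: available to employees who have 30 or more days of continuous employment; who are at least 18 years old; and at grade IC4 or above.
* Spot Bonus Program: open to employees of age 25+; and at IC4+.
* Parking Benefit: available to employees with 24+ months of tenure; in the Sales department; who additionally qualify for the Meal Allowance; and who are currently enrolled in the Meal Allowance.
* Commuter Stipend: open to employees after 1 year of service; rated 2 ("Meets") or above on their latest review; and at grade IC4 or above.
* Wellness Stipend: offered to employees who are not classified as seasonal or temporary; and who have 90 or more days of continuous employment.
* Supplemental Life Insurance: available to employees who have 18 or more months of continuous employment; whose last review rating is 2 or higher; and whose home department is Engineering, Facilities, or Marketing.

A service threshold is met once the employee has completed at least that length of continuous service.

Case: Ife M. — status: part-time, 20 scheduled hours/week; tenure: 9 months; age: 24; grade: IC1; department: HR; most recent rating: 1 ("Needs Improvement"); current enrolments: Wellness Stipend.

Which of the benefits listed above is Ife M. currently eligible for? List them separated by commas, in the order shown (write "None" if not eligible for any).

Wellness Stipend

Meal Allowance — service 9 months ≥ 30 days ✓; age 24 ≥ 18 ✓; grade IC1 < IC4 ✗ → not eligible.
Spot Bonus Program — age 24 < 25 ✗ → not eligible.
Parking Benefit — service 9 months < 24 months ✗ → not eligible.
Commuter Stipend — service 9 months < 1 year (≈365 days) ✗ → not eligible.
Wellness Stipend — status part-time ✓ (not excluded); service 9 months ≥ 90 days ✓ → eligible.
Supplemental Life Insurance — service 9 months < 18 months ✗ → not eligible.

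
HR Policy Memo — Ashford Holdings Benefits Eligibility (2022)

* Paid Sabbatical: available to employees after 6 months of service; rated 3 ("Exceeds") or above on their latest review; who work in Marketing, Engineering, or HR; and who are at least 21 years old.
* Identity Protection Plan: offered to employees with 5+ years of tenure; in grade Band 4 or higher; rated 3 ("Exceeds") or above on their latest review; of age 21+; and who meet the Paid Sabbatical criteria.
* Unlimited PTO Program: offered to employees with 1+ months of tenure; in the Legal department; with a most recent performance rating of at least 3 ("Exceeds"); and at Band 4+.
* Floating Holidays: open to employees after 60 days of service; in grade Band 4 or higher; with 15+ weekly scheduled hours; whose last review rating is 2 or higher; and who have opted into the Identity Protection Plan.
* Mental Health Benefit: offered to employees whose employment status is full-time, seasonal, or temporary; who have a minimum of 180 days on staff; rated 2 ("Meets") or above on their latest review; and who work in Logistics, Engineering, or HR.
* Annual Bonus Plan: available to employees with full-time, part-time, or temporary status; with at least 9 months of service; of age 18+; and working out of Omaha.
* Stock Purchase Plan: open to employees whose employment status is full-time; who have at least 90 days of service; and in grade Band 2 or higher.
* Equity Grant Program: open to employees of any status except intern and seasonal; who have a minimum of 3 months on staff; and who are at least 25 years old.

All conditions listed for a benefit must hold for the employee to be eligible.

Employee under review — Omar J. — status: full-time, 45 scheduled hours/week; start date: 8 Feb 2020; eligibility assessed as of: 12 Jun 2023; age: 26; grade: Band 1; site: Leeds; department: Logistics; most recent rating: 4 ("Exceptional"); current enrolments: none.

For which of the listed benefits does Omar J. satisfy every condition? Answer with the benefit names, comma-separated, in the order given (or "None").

Service from 8 Feb 2020 to 12 Jun 2023: 1220 days.
Paid Sabbatical — service 1220 days ≥ 6 months (≈180 days) ✓; rating 4 ≥ 3 ✓; dept Logistics ✗ → not eligible.
Identity Protection Plan — service 1220 days < 5 years (≈1825 days) ✗ → not eligible.
Unlimited PTO Program — service 1220 days ≥ 1 month (≈30 days) ✓; dept Logistics ✗ → not eligible.
Floating Holidays — service 1220 days ≥ 60 days ✓; grade Band 1 < Band 4 ✗ → not eligible.
Mental Health Benefit — status full-time ✓; service 1220 days ≥ 180 days ✓; rating 4 ≥ 2 ✓; dept Logistics ✓ → eligible.
Annual Bonus Plan — status full-time ✓; service 1220 days ≥ 9 months (≈270 days) ✓; age 26 ≥ 18 ✓; site Leeds ✗ (not Omaha) → not eligible.
Stock Purchase Plan — status full-time ✓; service 1220 days ≥ 90 days ✓; grade Band 1 < Band 2 ✗ → not eligible.
Equity Grant Program — status full-time ✓ (not excluded); service 1220 days ≥ 3 months (≈90 days) ✓; age 26 ≥ 25 ✓ → eligible.

Mental Health Benefit, Equity Grant Program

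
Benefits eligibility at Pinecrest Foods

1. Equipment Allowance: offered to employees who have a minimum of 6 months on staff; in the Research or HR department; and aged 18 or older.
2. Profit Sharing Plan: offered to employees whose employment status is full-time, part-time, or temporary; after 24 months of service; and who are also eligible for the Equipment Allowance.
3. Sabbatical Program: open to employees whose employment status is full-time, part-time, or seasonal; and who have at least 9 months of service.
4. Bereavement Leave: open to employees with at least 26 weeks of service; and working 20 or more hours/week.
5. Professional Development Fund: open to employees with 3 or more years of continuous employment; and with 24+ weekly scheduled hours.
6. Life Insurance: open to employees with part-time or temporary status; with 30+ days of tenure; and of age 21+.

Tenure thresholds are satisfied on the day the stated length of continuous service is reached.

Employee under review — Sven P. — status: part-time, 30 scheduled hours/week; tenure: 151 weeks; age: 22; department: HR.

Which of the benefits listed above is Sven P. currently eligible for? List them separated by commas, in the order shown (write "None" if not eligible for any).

Equipment Allowance, Profit Sharing Plan, Sabbatical Program, Bereavement Leave, Life Insurance

Equipment Allowance — service 151 weeks ≥ 6 months (≈180 days) ✓; dept HR ✓; age 22 ≥ 18 ✓ → eligible.
Profit Sharing Plan — status part-time ✓; service 151 weeks ≥ 24 months (≈720 days) ✓; eligible for Equipment Allowance ✓ → eligible.
Sabbatical Program — status part-time ✓; service 151 weeks ≥ 9 months (≈270 days) ✓ → eligible.
Bereavement Leave — service 151 weeks ≥ 26 weeks ✓; 30 hrs/wk ≥ 20 ✓ → eligible.
Professional Development Fund — service 151 weeks < 3 years (≈1095 days) ✗ → not eligible.
Life Insurance — status part-time ✓; service 151 weeks ≥ 30 days ✓; age 22 ≥ 21 ✓ → eligible.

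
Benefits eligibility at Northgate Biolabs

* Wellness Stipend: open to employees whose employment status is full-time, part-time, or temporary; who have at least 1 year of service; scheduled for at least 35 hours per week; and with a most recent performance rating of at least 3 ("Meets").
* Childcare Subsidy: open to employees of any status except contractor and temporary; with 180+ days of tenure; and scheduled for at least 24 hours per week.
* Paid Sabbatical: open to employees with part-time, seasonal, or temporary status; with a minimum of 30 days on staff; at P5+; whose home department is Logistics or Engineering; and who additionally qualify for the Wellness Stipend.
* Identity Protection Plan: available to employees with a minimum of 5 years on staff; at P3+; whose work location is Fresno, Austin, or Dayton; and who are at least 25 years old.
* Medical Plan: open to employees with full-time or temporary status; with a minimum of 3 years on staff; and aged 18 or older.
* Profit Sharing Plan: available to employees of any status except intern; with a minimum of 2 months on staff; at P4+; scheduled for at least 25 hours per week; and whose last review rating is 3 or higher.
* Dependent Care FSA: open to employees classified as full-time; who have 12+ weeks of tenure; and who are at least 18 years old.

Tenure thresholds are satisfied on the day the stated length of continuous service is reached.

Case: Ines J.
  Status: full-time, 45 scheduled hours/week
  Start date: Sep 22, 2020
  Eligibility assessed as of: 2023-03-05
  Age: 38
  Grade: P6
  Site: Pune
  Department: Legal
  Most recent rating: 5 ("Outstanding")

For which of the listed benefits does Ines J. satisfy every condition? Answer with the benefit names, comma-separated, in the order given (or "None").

Wellness Stipend, Childcare Subsidy, Profit Sharing Plan, Dependent Care FSA

Service from Sep 22, 2020 to 2023-03-05: 894 days.
Wellness Stipend — status full-time ✓; service 894 days ≥ 1 year (≈365 days) ✓; 45 hrs/wk ≥ 35 ✓; rating 5 ≥ 3 ✓ → eligible.
Childcare Subsidy — status full-time ✓ (not excluded); service 894 days ≥ 180 days ✓; 45 hrs/wk ≥ 24 ✓ → eligible.
Paid Sabbatical — status full-time ✗ (requires part-time, seasonal, or temporary) → not eligible.
Identity Protection Plan — service 894 days < 5 years (≈1825 days) ✗ → not eligible.
Medical Plan — status full-time ✓; service 894 days < 3 years (≈1095 days) ✗ → not eligible.
Profit Sharing Plan — status full-time ✓ (not excluded); service 894 days ≥ 2 months (≈60 days) ✓; grade P6 ≥ P4 ✓; 45 hrs/wk ≥ 25 ✓; rating 5 ≥ 3 ✓ → eligible.
Dependent Care FSA — status full-time ✓; service 894 days ≥ 12 weeks (≈84 days) ✓; age 38 ≥ 18 ✓ → eligible.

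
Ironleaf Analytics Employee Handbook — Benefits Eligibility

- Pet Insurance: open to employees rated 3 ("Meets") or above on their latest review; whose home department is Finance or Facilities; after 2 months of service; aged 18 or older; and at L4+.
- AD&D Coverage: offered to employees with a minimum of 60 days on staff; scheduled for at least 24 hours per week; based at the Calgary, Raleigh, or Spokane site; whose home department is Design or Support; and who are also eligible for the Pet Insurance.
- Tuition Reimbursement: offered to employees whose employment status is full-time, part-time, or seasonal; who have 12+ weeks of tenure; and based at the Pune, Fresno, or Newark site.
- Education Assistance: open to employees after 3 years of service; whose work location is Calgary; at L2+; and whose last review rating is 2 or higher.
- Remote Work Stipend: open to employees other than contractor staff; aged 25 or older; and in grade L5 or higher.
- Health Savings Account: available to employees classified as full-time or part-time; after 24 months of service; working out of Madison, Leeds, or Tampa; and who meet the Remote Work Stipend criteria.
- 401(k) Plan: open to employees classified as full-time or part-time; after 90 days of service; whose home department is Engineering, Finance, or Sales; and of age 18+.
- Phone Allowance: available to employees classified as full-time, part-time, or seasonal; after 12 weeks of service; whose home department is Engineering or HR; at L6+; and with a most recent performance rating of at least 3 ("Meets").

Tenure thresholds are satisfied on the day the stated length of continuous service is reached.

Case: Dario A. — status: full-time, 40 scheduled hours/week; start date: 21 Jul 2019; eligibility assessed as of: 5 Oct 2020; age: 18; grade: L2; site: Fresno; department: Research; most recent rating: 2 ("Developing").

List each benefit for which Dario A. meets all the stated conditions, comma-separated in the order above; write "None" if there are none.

Service from 21 Jul 2019 to 5 Oct 2020: 442 days.
Pet Insurance — rating 2 < 3 ✗ → not eligible.
AD&D Coverage — service 442 days ≥ 60 days ✓; 40 hrs/wk ≥ 24 ✓; site Fresno ✗ (not Calgary, Raleigh, or Spokane) → not eligible.
Tuition Reimbursement — status full-time ✓; service 442 days ≥ 12 weeks (≈84 days) ✓; site Fresno ✓ → eligible.
Education Assistance — service 442 days < 3 years (≈1095 days) ✗ → not eligible.
Remote Work Stipend — status full-time ✓ (not excluded); age 18 < 25 ✗ → not eligible.
Health Savings Account — status full-time ✓; service 442 days < 24 months (≈720 days) ✗ → not eligible.
401(k) Plan — status full-time ✓; service 442 days ≥ 90 days ✓; dept Research ✗ → not eligible.
Phone Allowance — status full-time ✓; service 442 days ≥ 12 weeks (≈84 days) ✓; dept Research ✗ → not eligible.

Tuition Reimbursement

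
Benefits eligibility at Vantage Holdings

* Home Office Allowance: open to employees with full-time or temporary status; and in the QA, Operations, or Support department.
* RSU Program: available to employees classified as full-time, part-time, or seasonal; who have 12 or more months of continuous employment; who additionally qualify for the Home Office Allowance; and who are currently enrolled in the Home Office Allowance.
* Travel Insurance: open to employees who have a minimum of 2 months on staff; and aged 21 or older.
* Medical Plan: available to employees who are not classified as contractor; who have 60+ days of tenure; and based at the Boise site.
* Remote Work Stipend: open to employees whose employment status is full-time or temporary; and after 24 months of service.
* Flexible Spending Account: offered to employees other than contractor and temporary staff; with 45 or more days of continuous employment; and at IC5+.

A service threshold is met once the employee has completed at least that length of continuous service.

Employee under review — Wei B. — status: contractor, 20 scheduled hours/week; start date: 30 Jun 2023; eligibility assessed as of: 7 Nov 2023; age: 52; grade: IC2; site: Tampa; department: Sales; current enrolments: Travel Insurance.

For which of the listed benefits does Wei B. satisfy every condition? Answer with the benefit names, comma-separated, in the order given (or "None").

Travel Insurance

Service from 30 Jun 2023 to 7 Nov 2023: 130 days.
Home Office Allowance — status contractor ✗ (requires full-time or temporary) → not eligible.
RSU Program — status contractor ✗ (requires full-time, part-time, or seasonal) → not eligible.
Travel Insurance — service 130 days ≥ 2 months (≈60 days) ✓; age 52 ≥ 21 ✓ → eligible.
Medical Plan — status contractor ✗ (excluded) → not eligible.
Remote Work Stipend — status contractor ✗ (requires full-time or temporary) → not eligible.
Flexible Spending Account — status contractor ✗ (excluded) → not eligible.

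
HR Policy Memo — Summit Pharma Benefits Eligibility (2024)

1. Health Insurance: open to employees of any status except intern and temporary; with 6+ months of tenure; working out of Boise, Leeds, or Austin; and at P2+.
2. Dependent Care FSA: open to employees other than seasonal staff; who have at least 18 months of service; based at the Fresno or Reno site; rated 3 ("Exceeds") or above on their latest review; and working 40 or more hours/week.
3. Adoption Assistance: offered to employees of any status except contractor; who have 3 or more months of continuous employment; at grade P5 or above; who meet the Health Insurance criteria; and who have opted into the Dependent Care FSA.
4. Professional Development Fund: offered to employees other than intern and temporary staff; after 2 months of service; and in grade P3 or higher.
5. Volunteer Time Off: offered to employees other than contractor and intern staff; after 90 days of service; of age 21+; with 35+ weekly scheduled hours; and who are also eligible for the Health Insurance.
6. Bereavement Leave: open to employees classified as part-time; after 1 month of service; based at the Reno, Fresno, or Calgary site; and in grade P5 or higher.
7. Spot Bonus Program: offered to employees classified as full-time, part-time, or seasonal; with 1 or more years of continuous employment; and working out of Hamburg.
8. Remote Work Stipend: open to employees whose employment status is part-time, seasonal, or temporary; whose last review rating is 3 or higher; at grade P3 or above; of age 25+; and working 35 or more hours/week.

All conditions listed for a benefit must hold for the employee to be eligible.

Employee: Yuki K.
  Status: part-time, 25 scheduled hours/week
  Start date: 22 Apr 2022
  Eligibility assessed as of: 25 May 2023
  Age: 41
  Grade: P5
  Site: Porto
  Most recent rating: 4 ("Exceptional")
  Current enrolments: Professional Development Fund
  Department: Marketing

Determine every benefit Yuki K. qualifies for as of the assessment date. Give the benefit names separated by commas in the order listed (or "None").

Service from 22 Apr 2022 to 25 May 2023: 398 days.
Health Insurance — status part-time ✓ (not excluded); service 398 days ≥ 6 months (≈180 days) ✓; site Porto ✗ (not Boise, Leeds, or Austin) → not eligible.
Dependent Care FSA — status part-time ✓ (not excluded); service 398 days < 18 months (≈540 days) ✗ → not eligible.
Adoption Assistance — status part-time ✓ (not excluded); service 398 days ≥ 3 months (≈90 days) ✓; grade P5 ≥ P5 ✓; not eligible for Health Insurance ✗ → not eligible.
Professional Development Fund — status part-time ✓ (not excluded); service 398 days ≥ 2 months (≈60 days) ✓; grade P5 ≥ P3 ✓ → eligible.
Volunteer Time Off — status part-time ✓ (not excluded); service 398 days ≥ 90 days ✓; age 41 ≥ 21 ✓; 25 hrs/wk < 35 ✗ → not eligible.
Bereavement Leave — status part-time ✓; service 398 days ≥ 1 month (≈30 days) ✓; site Porto ✗ (not Reno, Fresno, or Calgary) → not eligible.
Spot Bonus Program — status part-time ✓; service 398 days ≥ 1 year (≈365 days) ✓; site Porto ✗ (not Hamburg) → not eligible.
Remote Work Stipend — status part-time ✓; rating 4 ≥ 3 ✓; grade P5 ≥ P3 ✓; age 41 ≥ 25 ✓; 25 hrs/wk < 35 ✗ → not eligible.

Professional Development Fund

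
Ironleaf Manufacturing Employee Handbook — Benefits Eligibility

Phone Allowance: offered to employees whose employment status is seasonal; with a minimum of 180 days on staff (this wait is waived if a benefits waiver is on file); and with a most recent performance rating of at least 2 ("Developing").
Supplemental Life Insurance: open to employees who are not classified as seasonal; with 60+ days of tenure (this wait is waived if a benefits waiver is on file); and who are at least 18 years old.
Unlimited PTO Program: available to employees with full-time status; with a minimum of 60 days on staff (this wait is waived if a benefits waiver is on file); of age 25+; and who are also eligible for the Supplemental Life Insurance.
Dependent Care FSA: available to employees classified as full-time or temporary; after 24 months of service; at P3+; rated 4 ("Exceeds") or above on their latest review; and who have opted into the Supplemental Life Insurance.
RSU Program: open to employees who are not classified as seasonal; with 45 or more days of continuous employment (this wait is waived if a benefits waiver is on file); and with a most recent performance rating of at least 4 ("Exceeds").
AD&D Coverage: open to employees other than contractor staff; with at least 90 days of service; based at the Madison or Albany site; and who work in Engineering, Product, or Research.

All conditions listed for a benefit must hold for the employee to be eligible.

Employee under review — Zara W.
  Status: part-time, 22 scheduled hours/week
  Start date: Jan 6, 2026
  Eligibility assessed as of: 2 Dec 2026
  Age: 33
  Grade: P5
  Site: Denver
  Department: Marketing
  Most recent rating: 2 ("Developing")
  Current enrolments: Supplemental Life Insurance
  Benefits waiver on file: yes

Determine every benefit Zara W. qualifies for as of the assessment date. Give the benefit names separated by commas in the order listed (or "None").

Service from Jan 6, 2026 to 2 Dec 2026: 330 days.
Phone Allowance — status part-time ✗ (requires seasonal) → not eligible.
Supplemental Life Insurance — status part-time ✓ (not excluded); benefits waiver on file ✓; age 33 ≥ 18 ✓ → eligible.
Unlimited PTO Program — status part-time ✗ (requires full-time) → not eligible.
Dependent Care FSA — status part-time ✗ (requires full-time or temporary) → not eligible.
RSU Program — status part-time ✓ (not excluded); benefits waiver on file ✓; rating 2 < 4 ✗ → not eligible.
AD&D Coverage — status part-time ✓ (not excluded); service 330 days ≥ 90 days ✓; site Denver ✗ (not Madison or Albany) → not eligible.

Supplemental Life Insurance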